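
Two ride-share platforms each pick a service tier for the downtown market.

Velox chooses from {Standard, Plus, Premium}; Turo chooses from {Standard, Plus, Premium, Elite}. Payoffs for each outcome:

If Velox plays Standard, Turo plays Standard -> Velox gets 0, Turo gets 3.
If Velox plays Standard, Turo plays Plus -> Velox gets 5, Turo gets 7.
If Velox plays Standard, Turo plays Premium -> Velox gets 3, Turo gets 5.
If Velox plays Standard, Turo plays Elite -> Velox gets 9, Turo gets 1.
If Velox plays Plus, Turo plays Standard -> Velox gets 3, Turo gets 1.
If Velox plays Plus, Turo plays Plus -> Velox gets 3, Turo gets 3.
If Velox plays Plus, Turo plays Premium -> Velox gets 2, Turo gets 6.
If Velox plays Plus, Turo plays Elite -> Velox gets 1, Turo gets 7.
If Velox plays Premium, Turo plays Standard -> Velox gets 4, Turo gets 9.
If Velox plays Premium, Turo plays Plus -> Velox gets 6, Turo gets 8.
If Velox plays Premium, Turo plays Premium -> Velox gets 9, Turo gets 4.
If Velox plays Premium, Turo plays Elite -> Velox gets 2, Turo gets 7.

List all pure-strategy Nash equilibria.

Velox against Standard: payoffs 0, 3, 4 → best response Premium.
Velox against Plus: payoffs 5, 3, 6 → best response Premium.
Velox against Premium: payoffs 3, 2, 9 → best response Premium.
Velox against Elite: payoffs 9, 1, 2 → best response Standard.
Turo against Standard: payoffs 3, 7, 5, 1 → best response Plus.
Turo against Plus: payoffs 1, 3, 6, 7 → best response Elite.
Turo against Premium: payoffs 9, 8, 4, 7 → best response Standard.
Mutual best responses: (Premium, Standard).

(Premium, Standard)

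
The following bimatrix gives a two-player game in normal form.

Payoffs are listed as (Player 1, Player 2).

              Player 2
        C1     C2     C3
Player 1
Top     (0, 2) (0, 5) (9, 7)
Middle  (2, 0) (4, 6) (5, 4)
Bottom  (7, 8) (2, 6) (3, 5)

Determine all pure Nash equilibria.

The pure Nash equilibria are (Top, C3) and (Middle, C2) and (Bottom, C1).

(Top, C1): Player 1 can switch to Middle (0 → 2). Not NE.
(Top, C2): Player 1 can switch to Middle (0 → 4). Not NE.
(Top, C3): Player 1 gets 9, best alternative 5; Player 2 gets 7, best alternative 5. No profitable deviation — NE.
(Middle, C1): Player 1 can switch to Bottom (2 → 7). Not NE.
(Middle, C2): Player 1 gets 4, best alternative 2; Player 2 gets 6, best alternative 4. No profitable deviation — NE.
(Middle, C3): Player 1 can switch to Top (5 → 9). Not NE.
(Bottom, C1): Player 1 gets 7, best alternative 2; Player 2 gets 8, best alternative 6. No profitable deviation — NE.
(Bottom, C2): Player 1 can switch to Middle (2 → 4). Not NE.
(Bottom, C3): Player 1 can switch to Top (3 → 9). Not NE.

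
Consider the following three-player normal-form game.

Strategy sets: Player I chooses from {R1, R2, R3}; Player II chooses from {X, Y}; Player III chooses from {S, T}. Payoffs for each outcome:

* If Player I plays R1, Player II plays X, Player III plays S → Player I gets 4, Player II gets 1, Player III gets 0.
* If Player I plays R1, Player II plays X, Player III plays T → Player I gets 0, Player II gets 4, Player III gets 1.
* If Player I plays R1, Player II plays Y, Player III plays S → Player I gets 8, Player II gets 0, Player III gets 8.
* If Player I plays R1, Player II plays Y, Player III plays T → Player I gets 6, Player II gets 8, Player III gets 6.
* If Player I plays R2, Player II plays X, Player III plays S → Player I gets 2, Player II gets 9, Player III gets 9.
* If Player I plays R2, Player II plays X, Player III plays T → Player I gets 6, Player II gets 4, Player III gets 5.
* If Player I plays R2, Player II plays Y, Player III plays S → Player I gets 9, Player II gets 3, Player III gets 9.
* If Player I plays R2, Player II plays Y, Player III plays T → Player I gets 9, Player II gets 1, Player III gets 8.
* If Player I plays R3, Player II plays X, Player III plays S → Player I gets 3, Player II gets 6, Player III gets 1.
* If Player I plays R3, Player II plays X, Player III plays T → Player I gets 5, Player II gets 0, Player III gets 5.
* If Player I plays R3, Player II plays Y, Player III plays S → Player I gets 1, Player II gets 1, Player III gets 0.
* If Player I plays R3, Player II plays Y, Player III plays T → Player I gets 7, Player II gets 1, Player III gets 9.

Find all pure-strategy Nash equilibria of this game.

none

(R1, X, S): Player III can switch to T (0 → 1). Not NE.
(R1, X, T): Player I can switch to R2 (0 → 6). Not NE.
(R1, Y, S): Player I can switch to R2 (8 → 9). Not NE.
(R1, Y, T): Player I can switch to R2 (6 → 9). Not NE.
(R2, X, S): Player I can switch to R1 (2 → 4). Not NE.
(R2, X, T): Player III can switch to S (5 → 9). Not NE.
(The remaining 6 profiles each have a profitable deviation by the same check.)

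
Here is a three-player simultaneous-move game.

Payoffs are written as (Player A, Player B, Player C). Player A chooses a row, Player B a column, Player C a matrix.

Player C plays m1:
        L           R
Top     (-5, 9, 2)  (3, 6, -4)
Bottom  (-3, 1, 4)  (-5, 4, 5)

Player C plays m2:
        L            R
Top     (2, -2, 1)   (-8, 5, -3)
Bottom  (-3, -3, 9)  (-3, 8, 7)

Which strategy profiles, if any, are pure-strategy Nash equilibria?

The unique pure-strategy Nash equilibrium is (Bottom, R, m2).

Player A against (L, m1): payoffs -5, -3 → best response Bottom.
Player A against (L, m2): payoffs 2, -3 → best response Top.
Player A against (R, m1): payoffs 3, -5 → best response Top.
Player A against (R, m2): payoffs -8, -3 → best response Bottom.
Player B against (Top, m1): payoffs 9, 6 → best response L.
Player B against (Top, m2): payoffs -2, 5 → best response R.
Player B against (Bottom, m1): payoffs 1, 4 → best response R.
Player B against (Bottom, m2): payoffs -3, 8 → best response R.
Player C against (Top, L): payoffs 2, 1 → best response m1.
Player C against (Top, R): payoffs -4, -3 → best response m2.
Player C against (Bottom, L): payoffs 4, 9 → best response m2.
Player C against (Bottom, R): payoffs 5, 7 → best response m2.
Mutual best responses: (Bottom, R, m2).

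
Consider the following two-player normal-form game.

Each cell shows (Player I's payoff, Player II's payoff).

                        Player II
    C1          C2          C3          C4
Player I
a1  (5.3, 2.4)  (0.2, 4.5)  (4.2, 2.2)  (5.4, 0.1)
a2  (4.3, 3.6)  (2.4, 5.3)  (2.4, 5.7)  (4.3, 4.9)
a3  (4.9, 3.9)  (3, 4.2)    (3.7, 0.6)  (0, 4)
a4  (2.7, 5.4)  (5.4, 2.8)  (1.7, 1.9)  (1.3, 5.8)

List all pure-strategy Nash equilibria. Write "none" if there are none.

There is no pure-strategy Nash equilibrium.

(a1, C1): Player II can switch to C2 (2.4 → 4.5). Not NE.
(a1, C2): Player I can switch to a2 (0.2 → 2.4). Not NE.
(a1, C3): Player II can switch to C1 (2.2 → 2.4). Not NE.
(a1, C4): Player II can switch to C1 (0.1 → 2.4). Not NE.
(a2, C1): Player I can switch to a1 (4.3 → 5.3). Not NE.
(a2, C2): Player I can switch to a3 (2.4 → 3). Not NE.
(The remaining 10 profiles each have a profitable deviation by the same check.)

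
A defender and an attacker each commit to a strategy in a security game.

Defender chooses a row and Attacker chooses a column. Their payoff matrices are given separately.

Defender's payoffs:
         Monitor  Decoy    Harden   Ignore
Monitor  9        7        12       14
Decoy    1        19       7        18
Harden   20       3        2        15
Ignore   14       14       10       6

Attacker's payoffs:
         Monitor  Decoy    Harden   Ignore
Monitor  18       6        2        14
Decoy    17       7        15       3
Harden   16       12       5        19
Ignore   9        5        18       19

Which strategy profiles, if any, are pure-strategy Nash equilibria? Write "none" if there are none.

There is no pure-strategy Nash equilibrium.

Defender against Monitor: payoffs 9, 1, 20, 14 → best response Harden.
Defender against Decoy: payoffs 7, 19, 3, 14 → best response Decoy.
Defender against Harden: payoffs 12, 7, 2, 10 → best response Monitor.
Defender against Ignore: payoffs 14, 18, 15, 6 → best response Decoy.
Attacker against Monitor: payoffs 18, 6, 2, 14 → best response Monitor.
Attacker against Decoy: payoffs 17, 7, 15, 3 → best response Monitor.
Attacker against Harden: payoffs 16, 12, 5, 19 → best response Ignore.
Attacker against Ignore: payoffs 9, 5, 18, 19 → best response Ignore.
No profile is a mutual best response for all players.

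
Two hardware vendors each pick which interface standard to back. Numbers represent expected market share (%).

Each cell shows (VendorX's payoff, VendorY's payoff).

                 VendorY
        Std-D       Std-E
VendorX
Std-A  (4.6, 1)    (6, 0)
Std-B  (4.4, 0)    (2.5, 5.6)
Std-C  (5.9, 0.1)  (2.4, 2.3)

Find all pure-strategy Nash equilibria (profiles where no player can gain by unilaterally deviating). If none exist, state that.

For each player, find the best response to each opponent profile; mutual best responses are the pure NE.
VendorX against Std-D: payoffs 4.6, 4.4, 5.9 → best response Std-C.
VendorX against Std-E: payoffs 6, 2.5, 2.4 → best response Std-A.
VendorY against Std-A: payoffs 1, 0 → best response Std-D.
VendorY against Std-B: payoffs 0, 5.6 → best response Std-E.
VendorY against Std-C: payoffs 0.1, 2.3 → best response Std-E.
No profile is a mutual best response for all players.

There is no pure-strategy Nash equilibrium.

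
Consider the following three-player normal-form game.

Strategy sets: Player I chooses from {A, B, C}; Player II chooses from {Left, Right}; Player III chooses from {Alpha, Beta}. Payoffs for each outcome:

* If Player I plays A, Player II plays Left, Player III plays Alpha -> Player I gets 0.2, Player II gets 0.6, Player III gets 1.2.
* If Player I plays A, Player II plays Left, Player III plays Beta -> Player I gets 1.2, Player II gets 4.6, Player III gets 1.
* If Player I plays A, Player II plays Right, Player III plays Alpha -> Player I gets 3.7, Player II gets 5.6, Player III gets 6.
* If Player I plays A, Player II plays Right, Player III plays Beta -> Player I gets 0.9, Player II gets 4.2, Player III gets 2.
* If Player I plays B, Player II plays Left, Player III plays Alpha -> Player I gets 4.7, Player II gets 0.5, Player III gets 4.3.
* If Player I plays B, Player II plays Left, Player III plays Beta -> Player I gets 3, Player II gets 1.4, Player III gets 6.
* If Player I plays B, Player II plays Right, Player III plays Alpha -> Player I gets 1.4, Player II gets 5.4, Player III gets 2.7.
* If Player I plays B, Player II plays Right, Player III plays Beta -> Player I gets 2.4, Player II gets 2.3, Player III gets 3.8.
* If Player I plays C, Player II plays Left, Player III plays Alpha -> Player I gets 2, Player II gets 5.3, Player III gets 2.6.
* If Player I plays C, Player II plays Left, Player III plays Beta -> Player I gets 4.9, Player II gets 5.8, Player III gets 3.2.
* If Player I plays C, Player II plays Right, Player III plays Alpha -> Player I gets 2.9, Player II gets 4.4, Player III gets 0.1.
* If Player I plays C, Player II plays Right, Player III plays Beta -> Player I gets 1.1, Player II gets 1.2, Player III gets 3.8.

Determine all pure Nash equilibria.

(A, Right, Alpha), (B, Right, Beta), (C, Left, Beta)

For each strategy profile, look for a profitable unilateral deviation.
(A, Left, Alpha): Player I can switch to B (0.2 → 4.7). Not NE.
(A, Left, Beta): Player I can switch to B (1.2 → 3). Not NE.
(A, Right, Alpha): Player I gets 3.7, best alternative 2.9; Player II gets 5.6, best alternative 0.6; Player III gets 6, best alternative 2. No profitable deviation — NE.
(A, Right, Beta): Player I can switch to B (0.9 → 2.4). Not NE.
(B, Left, Alpha): Player II can switch to Right (0.5 → 5.4). Not NE.
(B, Left, Beta): Player I can switch to C (3 → 4.9). Not NE.
(B, Right, Alpha): Player I can switch to A (1.4 → 3.7). Not NE.
(B, Right, Beta): Player I gets 2.4, best alternative 1.1; Player II gets 2.3, best alternative 1.4; Player III gets 3.8, best alternative 2.7. No profitable deviation — NE.
(C, Left, Alpha): Player I can switch to B (2 → 4.7). Not NE.
(C, Left, Beta): Player I gets 4.9, best alternative 3; Player II gets 5.8, best alternative 1.2; Player III gets 3.2, best alternative 2.6. No profitable deviation — NE.
(C, Right, Alpha): Player I can switch to A (2.9 → 3.7). Not NE.
(C, Right, Beta): Player I can switch to B (1.1 → 2.4). Not NE.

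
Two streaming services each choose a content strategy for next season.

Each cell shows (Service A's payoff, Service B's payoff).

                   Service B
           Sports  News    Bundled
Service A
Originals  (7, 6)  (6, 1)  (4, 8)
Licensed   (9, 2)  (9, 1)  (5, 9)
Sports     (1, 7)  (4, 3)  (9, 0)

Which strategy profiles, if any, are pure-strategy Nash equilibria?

none

Service A against Sports: payoffs 7, 9, 1 → best response Licensed.
Service A against News: payoffs 6, 9, 4 → best response Licensed.
Service A against Bundled: payoffs 4, 5, 9 → best response Sports.
Service B against Originals: payoffs 6, 1, 8 → best response Bundled.
Service B against Licensed: payoffs 2, 1, 9 → best response Bundled.
Service B against Sports: payoffs 7, 3, 0 → best response Sports.
No profile is a mutual best response for all players.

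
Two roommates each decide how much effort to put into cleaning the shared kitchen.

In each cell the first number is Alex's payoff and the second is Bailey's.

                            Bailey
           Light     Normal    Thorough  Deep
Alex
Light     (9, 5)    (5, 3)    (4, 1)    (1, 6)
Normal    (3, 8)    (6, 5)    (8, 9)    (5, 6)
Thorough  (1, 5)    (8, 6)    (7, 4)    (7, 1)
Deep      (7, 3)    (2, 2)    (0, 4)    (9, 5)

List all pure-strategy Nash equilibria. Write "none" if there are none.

For each strategy profile, look for a profitable unilateral deviation.
(Light, Light): Bailey can switch to Deep (5 → 6). Not NE.
(Light, Normal): Alex can switch to Normal (5 → 6). Not NE.
(Light, Thorough): Alex can switch to Normal (4 → 8). Not NE.
(Light, Deep): Alex can switch to Normal (1 → 5). Not NE.
(Normal, Light): Alex can switch to Light (3 → 9). Not NE.
(Normal, Normal): Alex can switch to Thorough (6 → 8). Not NE.
(Normal, Thorough): Alex gets 8, best alternative 7; Bailey gets 9, best alternative 8. No profitable deviation — NE.
(Normal, Deep): Alex can switch to Thorough (5 → 7). Not NE.
(Thorough, Light): Alex can switch to Light (1 → 9). Not NE.
(Thorough, Normal): Alex gets 8, best alternative 6; Bailey gets 6, best alternative 5. No profitable deviation — NE.
(Thorough, Thorough): Alex can switch to Normal (7 → 8). Not NE.
(Thorough, Deep): Alex can switch to Deep (7 → 9). Not NE.
(Deep, Light): Alex can switch to Light (7 → 9). Not NE.
(Deep, Normal): Alex can switch to Light (2 → 5). Not NE.
(Deep, Deep): Alex gets 9, best alternative 7; Bailey gets 5, best alternative 4. No profitable deviation — NE.
(The remaining 1 profile has a profitable deviation by the same check.)

(Normal, Thorough), (Thorough, Normal), (Deep, Deep)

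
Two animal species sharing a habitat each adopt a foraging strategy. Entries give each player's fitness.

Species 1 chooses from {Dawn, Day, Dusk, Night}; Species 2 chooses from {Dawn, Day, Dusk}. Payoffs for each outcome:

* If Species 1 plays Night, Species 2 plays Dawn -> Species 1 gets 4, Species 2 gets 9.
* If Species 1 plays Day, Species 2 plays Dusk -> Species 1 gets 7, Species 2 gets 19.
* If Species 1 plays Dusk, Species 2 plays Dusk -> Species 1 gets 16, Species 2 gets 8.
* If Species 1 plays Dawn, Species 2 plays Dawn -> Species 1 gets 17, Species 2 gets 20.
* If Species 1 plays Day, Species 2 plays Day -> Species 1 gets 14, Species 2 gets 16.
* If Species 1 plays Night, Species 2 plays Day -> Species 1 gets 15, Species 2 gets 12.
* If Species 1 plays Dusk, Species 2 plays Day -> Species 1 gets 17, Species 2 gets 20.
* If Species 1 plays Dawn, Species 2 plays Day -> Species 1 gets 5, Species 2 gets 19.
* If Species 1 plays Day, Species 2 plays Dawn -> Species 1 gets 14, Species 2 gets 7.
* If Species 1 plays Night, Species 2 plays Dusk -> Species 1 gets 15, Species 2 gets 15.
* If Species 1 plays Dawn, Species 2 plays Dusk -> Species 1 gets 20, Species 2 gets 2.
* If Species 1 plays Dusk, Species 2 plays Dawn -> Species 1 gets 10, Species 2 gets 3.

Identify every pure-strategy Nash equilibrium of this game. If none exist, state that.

(Dawn, Dawn) and (Dusk, Day)

Species 1 against Dawn: payoffs 17, 14, 10, 4 → best response Dawn.
Species 1 against Day: payoffs 5, 14, 17, 15 → best response Dusk.
Species 1 against Dusk: payoffs 20, 7, 16, 15 → best response Dawn.
Species 2 against Dawn: payoffs 20, 19, 2 → best response Dawn.
Species 2 against Day: payoffs 7, 16, 19 → best response Dusk.
Species 2 against Dusk: payoffs 3, 20, 8 → best response Day.
Species 2 against Night: payoffs 9, 12, 15 → best response Dusk.
Mutual best responses: (Dawn, Dawn); (Dusk, Day).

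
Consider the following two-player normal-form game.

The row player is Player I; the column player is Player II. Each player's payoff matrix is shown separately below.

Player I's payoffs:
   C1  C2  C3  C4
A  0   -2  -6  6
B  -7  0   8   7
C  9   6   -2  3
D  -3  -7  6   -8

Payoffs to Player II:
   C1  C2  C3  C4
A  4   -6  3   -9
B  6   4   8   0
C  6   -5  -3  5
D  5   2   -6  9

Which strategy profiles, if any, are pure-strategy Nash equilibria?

Mark each player's best response to every combination of opponents' strategies; a profile where every player is best-responding is a pure Nash equilibrium.
Player I against C1: payoffs 0, -7, 9, -3 → best response C.
Player I against C2: payoffs -2, 0, 6, -7 → best response C.
Player I against C3: payoffs -6, 8, -2, 6 → best response B.
Player I against C4: payoffs 6, 7, 3, -8 → best response B.
Player II against A: payoffs 4, -6, 3, -9 → best response C1.
Player II against B: payoffs 6, 4, 8, 0 → best response C3.
Player II against C: payoffs 6, -5, -3, 5 → best response C1.
Player II against D: payoffs 5, 2, -6, 9 → best response C4.
Mutual best responses: (B, C3); (C, C1).

Pure-strategy Nash equilibria: (B, C3), (C, C1)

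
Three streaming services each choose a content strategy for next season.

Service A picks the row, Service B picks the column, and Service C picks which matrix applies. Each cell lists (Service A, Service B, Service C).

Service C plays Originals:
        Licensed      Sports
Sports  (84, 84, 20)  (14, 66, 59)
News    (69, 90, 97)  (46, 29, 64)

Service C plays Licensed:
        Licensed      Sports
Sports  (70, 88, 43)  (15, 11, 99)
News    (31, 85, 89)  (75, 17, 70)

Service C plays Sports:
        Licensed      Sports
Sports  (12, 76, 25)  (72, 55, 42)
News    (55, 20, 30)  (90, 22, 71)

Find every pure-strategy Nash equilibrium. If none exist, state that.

Service A against (Licensed, Originals): payoffs 84, 69 → best response Sports.
Service A against (Licensed, Licensed): payoffs 70, 31 → best response Sports.
Service A against (Licensed, Sports): payoffs 12, 55 → best response News.
Service A against (Sports, Originals): payoffs 14, 46 → best response News.
Service A against (Sports, Licensed): payoffs 15, 75 → best response News.
Service A against (Sports, Sports): payoffs 72, 90 → best response News.
Service B against (Sports, Originals): payoffs 84, 66 → best response Licensed.
Service B against (Sports, Licensed): payoffs 88, 11 → best response Licensed.
Service B against (Sports, Sports): payoffs 76, 55 → best response Licensed.
Service B against (News, Originals): payoffs 90, 29 → best response Licensed.
Service B against (News, Licensed): payoffs 85, 17 → best response Licensed.
Service B against (News, Sports): payoffs 20, 22 → best response Sports.
Service C against (Sports, Licensed): payoffs 20, 43, 25 → best response Licensed.
Service C against (Sports, Sports): payoffs 59, 99, 42 → best response Licensed.
Service C against (News, Licensed): payoffs 97, 89, 30 → best response Originals.
Service C against (News, Sports): payoffs 64, 70, 71 → best response Sports.
Mutual best responses: (Sports, Licensed, Licensed); (News, Sports, Sports).

The pure Nash equilibria are (Sports, Licensed, Licensed); (News, Sports, Sports).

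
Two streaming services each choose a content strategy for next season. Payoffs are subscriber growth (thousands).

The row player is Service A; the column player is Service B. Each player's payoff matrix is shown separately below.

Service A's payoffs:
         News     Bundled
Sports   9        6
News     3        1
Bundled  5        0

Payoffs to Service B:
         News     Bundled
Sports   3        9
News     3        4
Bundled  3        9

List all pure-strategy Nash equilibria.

Mark each player's best response to every combination of opponents' strategies; a profile where every player is best-responding is a pure Nash equilibrium.
Service A against News: payoffs 9, 3, 5 → best response Sports.
Service A against Bundled: payoffs 6, 1, 0 → best response Sports.
Service B against Sports: payoffs 3, 9 → best response Bundled.
Service B against News: payoffs 3, 4 → best response Bundled.
Service B against Bundled: payoffs 3, 9 → best response Bundled.
Mutual best responses: (Sports, Bundled).

Pure NE: (Sports, Bundled)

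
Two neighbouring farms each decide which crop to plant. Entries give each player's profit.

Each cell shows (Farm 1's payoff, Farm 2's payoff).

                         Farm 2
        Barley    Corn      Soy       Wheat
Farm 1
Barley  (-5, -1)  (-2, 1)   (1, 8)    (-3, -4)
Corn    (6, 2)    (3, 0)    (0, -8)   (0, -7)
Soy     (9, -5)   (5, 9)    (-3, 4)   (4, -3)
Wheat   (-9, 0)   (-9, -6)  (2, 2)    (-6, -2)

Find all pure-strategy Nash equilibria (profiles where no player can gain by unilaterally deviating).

Check each profile: it is a Nash equilibrium iff no player can strictly gain by switching unilaterally.
(Barley, Barley): Farm 1 can switch to Corn (-5 → 6). Not NE.
(Barley, Corn): Farm 1 can switch to Corn (-2 → 3). Not NE.
(Barley, Soy): Farm 1 can switch to Wheat (1 → 2). Not NE.
(Barley, Wheat): Farm 1 can switch to Corn (-3 → 0). Not NE.
(Corn, Barley): Farm 1 can switch to Soy (6 → 9). Not NE.
(Corn, Corn): Farm 1 can switch to Soy (3 → 5). Not NE.
(Corn, Soy): Farm 1 can switch to Barley (0 → 1). Not NE.
(Corn, Wheat): Farm 1 can switch to Soy (0 → 4). Not NE.
(Soy, Corn): Farm 1 gets 5, best alternative 3; Farm 2 gets 9, best alternative 4. No profitable deviation — NE.
(Wheat, Soy): Farm 1 gets 2, best alternative 1; Farm 2 gets 2, best alternative 0. No profitable deviation — NE.
(The remaining 6 profiles each have a profitable deviation by the same check.)

(Soy, Corn) and (Wheat, Soy)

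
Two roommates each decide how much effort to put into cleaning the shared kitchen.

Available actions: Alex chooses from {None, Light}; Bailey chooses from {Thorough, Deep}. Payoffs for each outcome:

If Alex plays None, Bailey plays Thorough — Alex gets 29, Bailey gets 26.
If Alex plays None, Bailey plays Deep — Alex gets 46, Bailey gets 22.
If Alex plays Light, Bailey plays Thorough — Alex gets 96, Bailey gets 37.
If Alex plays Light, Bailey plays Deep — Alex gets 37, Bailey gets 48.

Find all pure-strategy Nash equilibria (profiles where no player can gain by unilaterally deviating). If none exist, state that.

There is no pure-strategy Nash equilibrium.

For each strategy profile, look for a profitable unilateral deviation.
(None, Thorough): Alex can switch to Light (29 → 96). Not NE.
(None, Deep): Bailey can switch to Thorough (22 → 26). Not NE.
(Light, Thorough): Bailey can switch to Deep (37 → 48). Not NE.
(Light, Deep): Alex can switch to None (37 → 46). Not NE.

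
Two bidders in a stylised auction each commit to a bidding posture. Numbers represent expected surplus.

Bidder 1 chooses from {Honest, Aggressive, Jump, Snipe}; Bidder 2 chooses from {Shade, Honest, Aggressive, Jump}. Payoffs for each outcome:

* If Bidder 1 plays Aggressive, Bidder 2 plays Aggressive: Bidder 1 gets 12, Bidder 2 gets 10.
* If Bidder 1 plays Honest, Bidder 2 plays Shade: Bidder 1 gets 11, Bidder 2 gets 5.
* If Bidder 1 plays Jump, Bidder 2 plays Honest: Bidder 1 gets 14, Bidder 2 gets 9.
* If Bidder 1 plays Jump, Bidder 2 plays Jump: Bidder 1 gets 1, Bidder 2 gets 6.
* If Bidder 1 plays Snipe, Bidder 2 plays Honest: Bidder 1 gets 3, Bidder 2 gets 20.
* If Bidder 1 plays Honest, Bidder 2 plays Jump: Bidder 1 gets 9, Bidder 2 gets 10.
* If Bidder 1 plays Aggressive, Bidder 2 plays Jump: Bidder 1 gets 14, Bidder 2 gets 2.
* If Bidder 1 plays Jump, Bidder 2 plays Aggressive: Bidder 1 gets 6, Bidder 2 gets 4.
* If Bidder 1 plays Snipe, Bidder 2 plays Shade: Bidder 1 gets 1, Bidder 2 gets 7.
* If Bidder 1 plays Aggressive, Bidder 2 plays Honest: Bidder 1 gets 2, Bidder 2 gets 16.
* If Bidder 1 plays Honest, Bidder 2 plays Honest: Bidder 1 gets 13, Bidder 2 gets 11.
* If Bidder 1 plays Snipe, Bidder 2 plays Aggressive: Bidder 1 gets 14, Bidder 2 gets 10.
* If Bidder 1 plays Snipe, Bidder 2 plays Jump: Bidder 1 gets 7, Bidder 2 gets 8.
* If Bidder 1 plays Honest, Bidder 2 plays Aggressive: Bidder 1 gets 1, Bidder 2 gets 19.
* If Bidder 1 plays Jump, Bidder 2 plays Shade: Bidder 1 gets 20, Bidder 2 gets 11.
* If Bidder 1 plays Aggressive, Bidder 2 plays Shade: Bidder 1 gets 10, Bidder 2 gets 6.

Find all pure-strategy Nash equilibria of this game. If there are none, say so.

For each player, find the best response to each opponent profile; mutual best responses are the pure NE.
Bidder 1 against Shade: payoffs 11, 10, 20, 1 → best response Jump.
Bidder 1 against Honest: payoffs 13, 2, 14, 3 → best response Jump.
Bidder 1 against Aggressive: payoffs 1, 12, 6, 14 → best response Snipe.
Bidder 1 against Jump: payoffs 9, 14, 1, 7 → best response Aggressive.
Bidder 2 against Honest: payoffs 5, 11, 19, 10 → best response Aggressive.
Bidder 2 against Aggressive: payoffs 6, 16, 10, 2 → best response Honest.
Bidder 2 against Jump: payoffs 11, 9, 4, 6 → best response Shade.
Bidder 2 against Snipe: payoffs 7, 20, 10, 8 → best response Honest.
Mutual best responses: (Jump, Shade).

(Jump, Shade)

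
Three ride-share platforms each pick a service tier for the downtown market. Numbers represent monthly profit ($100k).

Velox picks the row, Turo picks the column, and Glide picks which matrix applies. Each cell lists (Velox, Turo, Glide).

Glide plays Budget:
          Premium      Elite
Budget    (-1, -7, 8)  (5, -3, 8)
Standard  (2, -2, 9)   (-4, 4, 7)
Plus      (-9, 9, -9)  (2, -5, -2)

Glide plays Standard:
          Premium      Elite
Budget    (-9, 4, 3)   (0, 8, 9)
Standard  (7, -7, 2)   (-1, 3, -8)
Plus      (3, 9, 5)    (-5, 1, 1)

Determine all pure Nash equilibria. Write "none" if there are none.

(Budget, Elite, Standard)

(Budget, Premium, Budget): Velox can switch to Standard (-1 → 2). Not NE.
(Budget, Premium, Standard): Velox can switch to Standard (-9 → 7). Not NE.
(Budget, Elite, Budget): Glide can switch to Standard (8 → 9). Not NE.
(Budget, Elite, Standard): Velox gets 0, best alternative -1; Turo gets 8, best alternative 4; Glide gets 9, best alternative 8. No profitable deviation — NE.
(Standard, Premium, Budget): Turo can switch to Elite (-2 → 4). Not NE.
(Standard, Premium, Standard): Turo can switch to Elite (-7 → 3). Not NE.
(Standard, Elite, Budget): Velox can switch to Budget (-4 → 5). Not NE.
(Standard, Elite, Standard): Velox can switch to Budget (-1 → 0). Not NE.
(Plus, Premium, Budget): Velox can switch to Budget (-9 → -1). Not NE.
(Plus, Premium, Standard): Velox can switch to Standard (3 → 7). Not NE.
(Plus, Elite, Budget): Velox can switch to Budget (2 → 5). Not NE.
(Plus, Elite, Standard): Velox can switch to Budget (-5 → 0). Not NE.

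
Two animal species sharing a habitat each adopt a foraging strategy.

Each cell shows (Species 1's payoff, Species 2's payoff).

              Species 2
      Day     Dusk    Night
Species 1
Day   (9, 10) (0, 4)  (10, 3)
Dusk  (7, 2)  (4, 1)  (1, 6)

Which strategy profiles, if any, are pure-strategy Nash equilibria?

For each strategy profile, look for a profitable unilateral deviation.
(Day, Day): Species 1 gets 9, best alternative 7; Species 2 gets 10, best alternative 4. No profitable deviation — NE.
(Day, Dusk): Species 1 can switch to Dusk (0 → 4). Not NE.
(Day, Night): Species 2 can switch to Day (3 → 10). Not NE.
(Dusk, Day): Species 1 can switch to Day (7 → 9). Not NE.
(Dusk, Dusk): Species 2 can switch to Day (1 → 2). Not NE.
(Dusk, Night): Species 1 can switch to Day (1 → 10). Not NE.

The unique pure-strategy Nash equilibrium is (Day, Day).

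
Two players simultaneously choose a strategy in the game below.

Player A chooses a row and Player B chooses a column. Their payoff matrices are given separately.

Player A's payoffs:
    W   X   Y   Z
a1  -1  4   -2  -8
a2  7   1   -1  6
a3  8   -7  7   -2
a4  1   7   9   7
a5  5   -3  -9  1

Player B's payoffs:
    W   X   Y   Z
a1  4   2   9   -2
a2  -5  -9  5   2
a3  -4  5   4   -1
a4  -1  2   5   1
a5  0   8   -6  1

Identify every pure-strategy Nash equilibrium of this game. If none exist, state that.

(a1, W): Player A can switch to a2 (-1 → 7). Not NE.
(a1, X): Player A can switch to a4 (4 → 7). Not NE.
(a1, Y): Player A can switch to a2 (-2 → -1). Not NE.
(a1, Z): Player A can switch to a2 (-8 → 6). Not NE.
(a2, W): Player A can switch to a3 (7 → 8). Not NE.
(a2, X): Player A can switch to a1 (1 → 4). Not NE.
(a4, Y): Player A gets 9, best alternative 7; Player B gets 5, best alternative 2. No profitable deviation — NE.
(The remaining 13 profiles each have a profitable deviation by the same check.)

The unique pure-strategy Nash equilibrium is (a4, Y).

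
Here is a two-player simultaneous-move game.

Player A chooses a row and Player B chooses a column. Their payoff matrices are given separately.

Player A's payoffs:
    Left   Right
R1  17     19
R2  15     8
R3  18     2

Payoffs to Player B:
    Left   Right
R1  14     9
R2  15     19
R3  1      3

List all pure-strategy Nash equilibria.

This game has no pure Nash equilibrium.

For each player, find the best response to each opponent profile; mutual best responses are the pure NE.
Player A against Left: payoffs 17, 15, 18 → best response R3.
Player A against Right: payoffs 19, 8, 2 → best response R1.
Player B against R1: payoffs 14, 9 → best response Left.
Player B against R2: payoffs 15, 19 → best response Right.
Player B against R3: payoffs 1, 3 → best response Right.
No profile is a mutual best response for all players.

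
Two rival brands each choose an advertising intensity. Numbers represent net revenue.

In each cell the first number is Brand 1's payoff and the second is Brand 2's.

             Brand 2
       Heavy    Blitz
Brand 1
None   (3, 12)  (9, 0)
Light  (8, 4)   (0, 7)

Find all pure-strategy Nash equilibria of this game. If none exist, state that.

This game has no pure Nash equilibrium.

Brand 1 against Heavy: payoffs 3, 8 → best response Light.
Brand 1 against Blitz: payoffs 9, 0 → best response None.
Brand 2 against None: payoffs 12, 0 → best response Heavy.
Brand 2 against Light: payoffs 4, 7 → best response Blitz.
No profile is a mutual best response for all players.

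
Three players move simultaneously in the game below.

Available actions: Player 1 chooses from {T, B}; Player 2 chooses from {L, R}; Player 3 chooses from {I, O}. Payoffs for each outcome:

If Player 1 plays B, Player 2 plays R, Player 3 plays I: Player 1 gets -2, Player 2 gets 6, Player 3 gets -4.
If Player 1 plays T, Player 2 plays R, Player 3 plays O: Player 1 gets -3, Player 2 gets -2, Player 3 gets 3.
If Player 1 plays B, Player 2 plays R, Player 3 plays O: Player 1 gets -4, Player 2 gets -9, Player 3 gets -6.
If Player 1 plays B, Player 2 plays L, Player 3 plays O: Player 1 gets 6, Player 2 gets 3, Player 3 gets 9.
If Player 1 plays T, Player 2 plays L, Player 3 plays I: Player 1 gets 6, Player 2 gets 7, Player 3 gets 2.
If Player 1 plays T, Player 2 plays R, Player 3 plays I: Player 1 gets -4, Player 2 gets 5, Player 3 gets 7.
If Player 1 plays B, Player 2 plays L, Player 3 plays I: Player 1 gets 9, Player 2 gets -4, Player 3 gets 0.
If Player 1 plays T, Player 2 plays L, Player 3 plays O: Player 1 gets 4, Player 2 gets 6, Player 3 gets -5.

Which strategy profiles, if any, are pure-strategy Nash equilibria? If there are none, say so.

(B, L, O) and (B, R, I)

Player 1 against (L, I): payoffs 6, 9 → best response B.
Player 1 against (L, O): payoffs 4, 6 → best response B.
Player 1 against (R, I): payoffs -4, -2 → best response B.
Player 1 against (R, O): payoffs -3, -4 → best response T.
Player 2 against (T, I): payoffs 7, 5 → best response L.
Player 2 against (T, O): payoffs 6, -2 → best response L.
Player 2 against (B, I): payoffs -4, 6 → best response R.
Player 2 against (B, O): payoffs 3, -9 → best response L.
Player 3 against (T, L): payoffs 2, -5 → best response I.
Player 3 against (T, R): payoffs 7, 3 → best response I.
Player 3 against (B, L): payoffs 0, 9 → best response O.
Player 3 against (B, R): payoffs -4, -6 → best response I.
Mutual best responses: (B, L, O); (B, R, I).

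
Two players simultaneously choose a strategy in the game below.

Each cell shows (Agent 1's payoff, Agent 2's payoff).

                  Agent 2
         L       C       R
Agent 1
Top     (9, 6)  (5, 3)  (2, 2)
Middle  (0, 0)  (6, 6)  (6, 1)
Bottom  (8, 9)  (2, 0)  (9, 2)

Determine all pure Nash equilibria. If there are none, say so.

Mark each player's best response to every combination of opponents' strategies; a profile where every player is best-responding is a pure Nash equilibrium.
Agent 1 against L: payoffs 9, 0, 8 → best response Top.
Agent 1 against C: payoffs 5, 6, 2 → best response Middle.
Agent 1 against R: payoffs 2, 6, 9 → best response Bottom.
Agent 2 against Top: payoffs 6, 3, 2 → best response L.
Agent 2 against Middle: payoffs 0, 6, 1 → best response C.
Agent 2 against Bottom: payoffs 9, 0, 2 → best response L.
Mutual best responses: (Top, L); (Middle, C).

The pure Nash equilibria are (Top, L) and (Middle, C).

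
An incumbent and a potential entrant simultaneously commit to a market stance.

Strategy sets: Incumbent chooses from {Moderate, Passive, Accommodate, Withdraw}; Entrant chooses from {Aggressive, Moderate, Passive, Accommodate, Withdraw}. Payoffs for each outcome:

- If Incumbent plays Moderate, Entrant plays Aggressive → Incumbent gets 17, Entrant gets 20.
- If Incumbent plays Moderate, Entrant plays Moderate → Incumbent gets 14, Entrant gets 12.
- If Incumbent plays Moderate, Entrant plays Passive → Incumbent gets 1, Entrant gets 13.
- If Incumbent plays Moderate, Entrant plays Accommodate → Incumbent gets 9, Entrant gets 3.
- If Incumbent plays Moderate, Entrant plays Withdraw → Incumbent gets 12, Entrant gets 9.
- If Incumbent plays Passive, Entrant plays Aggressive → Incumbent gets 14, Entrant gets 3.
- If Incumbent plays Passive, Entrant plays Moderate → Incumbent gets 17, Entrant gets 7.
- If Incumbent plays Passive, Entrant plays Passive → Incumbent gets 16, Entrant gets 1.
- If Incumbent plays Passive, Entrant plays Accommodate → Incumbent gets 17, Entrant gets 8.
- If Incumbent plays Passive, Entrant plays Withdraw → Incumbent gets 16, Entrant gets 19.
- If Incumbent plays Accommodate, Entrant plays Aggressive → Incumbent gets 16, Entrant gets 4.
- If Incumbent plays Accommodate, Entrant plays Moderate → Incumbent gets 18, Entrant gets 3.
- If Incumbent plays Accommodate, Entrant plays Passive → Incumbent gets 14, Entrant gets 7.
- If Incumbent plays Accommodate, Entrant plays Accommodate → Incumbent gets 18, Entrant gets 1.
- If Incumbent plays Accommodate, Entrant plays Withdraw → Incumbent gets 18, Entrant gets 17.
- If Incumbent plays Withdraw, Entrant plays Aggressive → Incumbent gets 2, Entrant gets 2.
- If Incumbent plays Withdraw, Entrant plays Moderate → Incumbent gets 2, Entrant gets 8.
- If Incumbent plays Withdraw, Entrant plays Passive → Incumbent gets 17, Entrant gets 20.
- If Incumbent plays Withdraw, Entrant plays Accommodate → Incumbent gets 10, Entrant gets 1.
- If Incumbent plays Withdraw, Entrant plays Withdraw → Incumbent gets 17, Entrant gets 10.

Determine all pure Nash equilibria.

Incumbent against Aggressive: payoffs 17, 14, 16, 2 → best response Moderate.
Incumbent against Moderate: payoffs 14, 17, 18, 2 → best response Accommodate.
Incumbent against Passive: payoffs 1, 16, 14, 17 → best response Withdraw.
Incumbent against Accommodate: payoffs 9, 17, 18, 10 → best response Accommodate.
Incumbent against Withdraw: payoffs 12, 16, 18, 17 → best response Accommodate.
Entrant against Moderate: payoffs 20, 12, 13, 3, 9 → best response Aggressive.
Entrant against Passive: payoffs 3, 7, 1, 8, 19 → best response Withdraw.
Entrant against Accommodate: payoffs 4, 3, 7, 1, 17 → best response Withdraw.
Entrant against Withdraw: payoffs 2, 8, 20, 1, 10 → best response Passive.
Mutual best responses: (Moderate, Aggressive); (Accommodate, Withdraw); (Withdraw, Passive).

(Moderate, Aggressive); (Accommodate, Withdraw); (Withdraw, Passive)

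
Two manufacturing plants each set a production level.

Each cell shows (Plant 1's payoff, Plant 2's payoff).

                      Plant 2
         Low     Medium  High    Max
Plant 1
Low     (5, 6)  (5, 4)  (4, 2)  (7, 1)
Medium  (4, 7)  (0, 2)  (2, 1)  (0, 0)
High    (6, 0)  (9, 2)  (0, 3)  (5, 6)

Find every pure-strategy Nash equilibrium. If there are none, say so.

Mark each player's best response to every combination of opponents' strategies; a profile where every player is best-responding is a pure Nash equilibrium.
Plant 1 against Low: payoffs 5, 4, 6 → best response High.
Plant 1 against Medium: payoffs 5, 0, 9 → best response High.
Plant 1 against High: payoffs 4, 2, 0 → best response Low.
Plant 1 against Max: payoffs 7, 0, 5 → best response Low.
Plant 2 against Low: payoffs 6, 4, 2, 1 → best response Low.
Plant 2 against Medium: payoffs 7, 2, 1, 0 → best response Low.
Plant 2 against High: payoffs 0, 2, 3, 6 → best response Max.
No profile is a mutual best response for all players.

There is no pure-strategy Nash equilibrium.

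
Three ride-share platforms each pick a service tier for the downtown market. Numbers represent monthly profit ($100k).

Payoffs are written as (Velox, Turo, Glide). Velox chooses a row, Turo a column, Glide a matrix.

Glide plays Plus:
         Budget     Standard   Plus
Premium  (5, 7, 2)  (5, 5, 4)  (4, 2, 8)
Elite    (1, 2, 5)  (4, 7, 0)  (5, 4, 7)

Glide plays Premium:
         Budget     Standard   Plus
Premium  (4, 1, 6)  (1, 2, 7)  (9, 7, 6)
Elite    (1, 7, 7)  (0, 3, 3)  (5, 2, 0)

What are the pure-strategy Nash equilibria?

There is no pure-strategy Nash equilibrium.

For each strategy profile, look for a profitable unilateral deviation.
(Premium, Budget, Plus): Glide can switch to Premium (2 → 6). Not NE.
(Premium, Budget, Premium): Turo can switch to Standard (1 → 2). Not NE.
(Premium, Standard, Plus): Turo can switch to Budget (5 → 7). Not NE.
(Premium, Standard, Premium): Turo can switch to Plus (2 → 7). Not NE.
(Premium, Plus, Plus): Velox can switch to Elite (4 → 5). Not NE.
(Premium, Plus, Premium): Glide can switch to Plus (6 → 8). Not NE.
(Elite, Budget, Plus): Velox can switch to Premium (1 → 5). Not NE.
(Elite, Budget, Premium): Velox can switch to Premium (1 → 4). Not NE.
(The remaining 4 profiles each have a profitable deviation by the same check.)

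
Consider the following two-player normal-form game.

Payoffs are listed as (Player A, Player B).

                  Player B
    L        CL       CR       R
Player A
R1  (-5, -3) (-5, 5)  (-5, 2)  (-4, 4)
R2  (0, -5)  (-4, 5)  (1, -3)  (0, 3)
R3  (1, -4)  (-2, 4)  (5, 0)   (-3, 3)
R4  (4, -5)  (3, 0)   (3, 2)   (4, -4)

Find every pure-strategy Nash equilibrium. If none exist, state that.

none

Mark each player's best response to every combination of opponents' strategies; a profile where every player is best-responding is a pure Nash equilibrium.
Player A against L: payoffs -5, 0, 1, 4 → best response R4.
Player A against CL: payoffs -5, -4, -2, 3 → best response R4.
Player A against CR: payoffs -5, 1, 5, 3 → best response R3.
Player A against R: payoffs -4, 0, -3, 4 → best response R4.
Player B against R1: payoffs -3, 5, 2, 4 → best response CL.
Player B against R2: payoffs -5, 5, -3, 3 → best response CL.
Player B against R3: payoffs -4, 4, 0, 3 → best response CL.
Player B against R4: payoffs -5, 0, 2, -4 → best response CR.
No profile is a mutual best response for all players.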